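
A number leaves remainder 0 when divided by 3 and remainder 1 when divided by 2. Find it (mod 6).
M = 3 × 2 = 6. M₁ = 2, y₁ ≡ 2 (mod 3). M₂ = 3, y₂ ≡ 1 (mod 2). t = 0×2×2 + 1×3×1 ≡ 3 (mod 6)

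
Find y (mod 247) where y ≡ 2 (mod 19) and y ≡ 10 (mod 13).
M = 19 × 13 = 247. M₁ = 13, y₁ ≡ 3 (mod 19). M₂ = 19, y₂ ≡ 11 (mod 13). y = 2×13×3 + 10×19×11 ≡ 192 (mod 247)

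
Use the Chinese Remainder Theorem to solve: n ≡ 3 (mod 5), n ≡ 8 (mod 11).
M = 5 × 11 = 55. M₁ = 11, y₁ ≡ 1 (mod 5). M₂ = 5, y₂ ≡ 9 (mod 11). n = 3×11×1 + 8×5×9 ≡ 8 (mod 55)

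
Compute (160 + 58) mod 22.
20

(160 + 58) = 218
218 mod 22 = 20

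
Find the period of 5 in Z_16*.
Powers of 5 mod 16: 5^1≡5, 5^2≡9, 5^3≡13, 5^4≡1. Order = 4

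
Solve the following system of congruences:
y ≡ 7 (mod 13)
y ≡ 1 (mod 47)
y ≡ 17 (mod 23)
5077

Using the Chinese Remainder Theorem:
M = product of moduli = 14053
For equation 1: M_1 = 1081, 1081 ≡ 2 (mod 13), inverse of 1081 mod 13 is 7 (check: 2 × 7 = 14 ≡ 1 (mod 13))
For equation 2: M_2 = 299, 299 ≡ 17 (mod 47), inverse of 299 mod 47 is 36 (check: 17 × 36 = 612 ≡ 1 (mod 47))
For equation 3: M_3 = 611, 611 ≡ 13 (mod 23), inverse of 611 mod 23 is 16 (check: 13 × 16 = 208 ≡ 1 (mod 23))
Combine: y ≡ Σ r_i×M_i×(M_i⁻¹ mod m_i) = 7×1081×7 + 1×299×36 + 17×611×16 = 52969 + 10764 + 166192 = 229925
229925 mod 14053 = 5077
y ≡ 5077 (mod 14053)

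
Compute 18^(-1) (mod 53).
3

Using Extended Euclidean Algorithm:
gcd(18, 53) = 1
Bezout coefficients: 18 × 3 + 53 × -1 = 1
So 18 × 3 ≡ 1 (mod 53)
The inverse is 3 mod 53 = 3
Verification: 18 × 3 = 54 = 1 × 53 + 1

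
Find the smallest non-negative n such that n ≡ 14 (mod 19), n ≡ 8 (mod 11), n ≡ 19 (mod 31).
1724

Using the Chinese Remainder Theorem:
M = product of moduli = 6479
For equation 1: M_1 = 341, 341 ≡ 18 (mod 19), inverse of 341 mod 19 is 18 (check: 18 × 18 = 324 ≡ 1 (mod 19))
For equation 2: M_2 = 589, 589 ≡ 6 (mod 11), inverse of 589 mod 11 is 2 (check: 6 × 2 = 12 ≡ 1 (mod 11))
For equation 3: M_3 = 209, 209 ≡ 23 (mod 31), inverse of 209 mod 31 is 27 (check: 23 × 27 = 621 ≡ 1 (mod 31))
Combine: n ≡ Σ r_i×M_i×(M_i⁻¹ mod m_i) = 14×341×18 + 8×589×2 + 19×209×27 = 85932 + 9424 + 107217 = 202573
202573 mod 6479 = 1724
n ≡ 1724 (mod 6479)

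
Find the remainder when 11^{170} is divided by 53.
By Fermat: 11^{52} ≡ 1 (mod 53). 170 = 3×52 + 14. So 11^{170} ≡ 11^{14} ≡ 42 (mod 53)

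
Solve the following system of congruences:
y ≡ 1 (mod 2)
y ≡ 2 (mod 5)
7

Using the Chinese Remainder Theorem:
M = product of moduli = 10
For equation 1: M_1 = 5, 5 ≡ 1 (mod 2), inverse of 5 mod 2 is 1 (check: 1 × 1 = 1 ≡ 1 (mod 2))
For equation 2: M_2 = 2, 2 ≡ 2 (mod 5), inverse of 2 mod 5 is 3 (check: 2 × 3 = 6 ≡ 1 (mod 5))
Combine: y ≡ Σ r_i×M_i×(M_i⁻¹ mod m_i) = 1×5×1 + 2×2×3 = 5 + 12 = 17
17 mod 10 = 7
y ≡ 7 (mod 10)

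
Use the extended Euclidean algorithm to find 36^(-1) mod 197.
Extended GCD: 36(-93) + 197(17) = 1. So 36^(-1) ≡ 104 ≡ 104 (mod 197). Verify: 36 × 104 = 3744 ≡ 1 (mod 197)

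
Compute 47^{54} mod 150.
19

Using successive squaring:
Binary expansion of 54: 110110
Powers of 47 mod 150 (each is the square of the previous):
  47^1 ≡ 47 (mod 150)
  47^2 ≡ 47² = 2209 ≡ 109 (mod 150)
  47^4 ≡ 109² = 11881 ≡ 31 (mod 150)
  47^8 ≡ 31² = 961 ≡ 61 (mod 150)
  47^16 ≡ 61² = 3721 ≡ 121 (mod 150)
  47^32 ≡ 121² = 14641 ≡ 91 (mod 150)
54 = 32 + 16 + 4 + 2, so 47^54 = 47^32 × 47^16 × 47^4 × 47^2 ≡ 91 × 121 × 31 × 109 (mod 150)
Multiplying step by step:
  91 × 121 = 11011 ≡ 61 (mod 150)
  61 × 31 = 1891 ≡ 91 (mod 150)
  91 × 109 = 9919 ≡ 19 (mod 150)
Result: 47^54 ≡ 19 (mod 150)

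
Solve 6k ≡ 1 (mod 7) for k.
6

Using Extended Euclidean Algorithm:
gcd(6, 7) = 1
Bezout coefficients: 6 × -1 + 7 × 1 = 1
So 6 × -1 ≡ 1 (mod 7)
The inverse is -1 mod 7 = 6
Verification: 6 × 6 = 36 = 5 × 7 + 1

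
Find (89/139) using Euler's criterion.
(89/139) = 89^{69} mod 139 = 1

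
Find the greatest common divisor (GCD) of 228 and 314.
2

Using the Euclidean algorithm:
228 = 0 × 314 + 228
314 = 1 × 228 + 86
228 = 2 × 86 + 56
86 = 1 × 56 + 30
56 = 1 × 30 + 26
30 = 1 × 26 + 4
26 = 6 × 4 + 2
4 = 2 × 2 + 0

GCD(228, 314) = 2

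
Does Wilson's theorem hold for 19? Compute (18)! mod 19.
(18)! mod 19 = 18. Since this equals -1 (mod 19), Wilson confirms 19 is prime.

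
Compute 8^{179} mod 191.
102

Using successive squaring:
Binary expansion of 179: 10110011
Powers of 8 mod 191 (each is the square of the previous):
  8^1 ≡ 8 (mod 191)
  8^2 ≡ 8² = 64 ≡ 64 (mod 191)
  8^4 ≡ 64² = 4096 ≡ 85 (mod 191)
  8^8 ≡ 85² = 7225 ≡ 158 (mod 191)
  8^16 ≡ 158² = 24964 ≡ 134 (mod 191)
  8^32 ≡ 134² = 17956 ≡ 2 (mod 191)
  8^64 ≡ 2² = 4 ≡ 4 (mod 191)
  8^128 ≡ 4² = 16 ≡ 16 (mod 191)
179 = 128 + 32 + 16 + 2 + 1, so 8^179 = 8^128 × 8^32 × 8^16 × 8^2 × 8^1 ≡ 16 × 2 × 134 × 64 × 8 (mod 191)
Multiplying step by step:
  16 × 2 = 32 ≡ 32 (mod 191)
  32 × 134 = 4288 ≡ 86 (mod 191)
  86 × 64 = 5504 ≡ 156 (mod 191)
  156 × 8 = 1248 ≡ 102 (mod 191)
Result: 8^179 ≡ 102 (mod 191)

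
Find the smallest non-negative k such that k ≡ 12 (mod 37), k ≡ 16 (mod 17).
271

Using the Chinese Remainder Theorem:
M = product of moduli = 629
For equation 1: M_1 = 17, 17 ≡ 17 (mod 37), inverse of 17 mod 37 is 24 (check: 17 × 24 = 408 ≡ 1 (mod 37))
For equation 2: M_2 = 37, 37 ≡ 3 (mod 17), inverse of 37 mod 17 is 6 (check: 3 × 6 = 18 ≡ 1 (mod 17))
Combine: k ≡ Σ r_i×M_i×(M_i⁻¹ mod m_i) = 12×17×24 + 16×37×6 = 4896 + 3552 = 8448
8448 mod 629 = 271
k ≡ 271 (mod 629)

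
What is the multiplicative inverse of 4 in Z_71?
4^(-1) ≡ 18 (mod 71). Verification: 4 × 18 = 72 ≡ 1 (mod 71)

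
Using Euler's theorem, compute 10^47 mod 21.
By Euler: 10^{12} ≡ 1 (mod 21) since gcd(10, 21) = 1. 47 = 3×12 + 11. So 10^{47} ≡ 10^{11} ≡ 19 (mod 21)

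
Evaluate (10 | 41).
(10/41) = 10^{20} mod 41 = 1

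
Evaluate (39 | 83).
(39/83) = 39^{41} mod 83 = -1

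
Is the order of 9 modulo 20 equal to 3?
No, the actual order is 2, not 3.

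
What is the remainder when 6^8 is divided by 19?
8 = 8 (binary 1000). Repeated squaring mod 19: 6^1 ≡ 6; 6^2 ≡ 6² = 36 ≡ 17; 6^4 ≡ 17² = 289 ≡ 4; 6^8 ≡ 4² = 16 ≡ 16. So 6^8 ≡ 16 (mod 19).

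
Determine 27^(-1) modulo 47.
27^(-1) ≡ 7 (mod 47). Verification: 27 × 7 = 189 ≡ 1 (mod 47)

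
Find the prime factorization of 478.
2 × 239

Divide by primes starting from smallest:
478 ÷ 2 = 239
239 ÷ 239 = 1

478 = 2 × 239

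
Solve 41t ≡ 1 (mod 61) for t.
3

Using Extended Euclidean Algorithm:
gcd(41, 61) = 1
Bezout coefficients: 41 × 3 + 61 × -2 = 1
So 41 × 3 ≡ 1 (mod 61)
The inverse is 3 mod 61 = 3
Verification: 41 × 3 = 123 = 2 × 61 + 1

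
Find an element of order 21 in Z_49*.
2 has order 21 mod 49 since 2^{21} ≡ 1 (mod 49) and no smaller power works.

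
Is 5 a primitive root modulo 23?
Yes

To verify, check if 5^(22/q) ≢ 1 (mod 23) for each prime divisor q of 22
Divisors of 22 = 22: [1, 2, 11, 22]
  5^(22/2) = 5^11 ≡ 22 (mod 23)
  5^(22/11) = 5^2 ≡ 2 (mod 23)
Conclusion: 5 is a primitive root modulo 23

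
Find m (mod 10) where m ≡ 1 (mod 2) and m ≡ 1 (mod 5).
M = 2 × 5 = 10. M₁ = 5, y₁ ≡ 1 (mod 2). M₂ = 2, y₂ ≡ 3 (mod 5). m = 1×5×1 + 1×2×3 ≡ 1 (mod 10)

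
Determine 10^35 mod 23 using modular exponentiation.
Using Fermat: 10^{22} ≡ 1 (mod 23). 35 ≡ 13 (mod 22). So 10^{35} ≡ 10^{13} ≡ 15 (mod 23)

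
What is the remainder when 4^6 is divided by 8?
6 = 4 + 2 (binary 110). Repeated squaring mod 8: 4^1 ≡ 4; 4^2 ≡ 4² = 16 ≡ 0; 4^4 ≡ 0² = 0 ≡ 0. Multiply: 4^6 = 4^4 × 4^2 ≡ 0 × 0 (mod 8): 0 × 0 = 0 ≡ 0. So 4^6 ≡ 0 (mod 8).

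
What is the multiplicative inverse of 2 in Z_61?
31

Using Extended Euclidean Algorithm:
gcd(2, 61) = 1
Bezout coefficients: 2 × -30 + 61 × 1 = 1
So 2 × -30 ≡ 1 (mod 61)
The inverse is -30 mod 61 = 31
Verification: 2 × 31 = 62 = 1 × 61 + 1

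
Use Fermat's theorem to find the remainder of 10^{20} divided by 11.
1

By Fermat's Little Theorem, a^(p-1) ≡ 1 (mod p) for prime p and gcd(a, p) = 1
Here p = 11, so 10^10 ≡ 1 (mod 11)
We can reduce the exponent: 20 mod 10 = 0
So 10^20 ≡ 10^0 (mod 11)
Computing: 10^0 mod 11 = 1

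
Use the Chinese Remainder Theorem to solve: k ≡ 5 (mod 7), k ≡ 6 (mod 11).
61

Using the Chinese Remainder Theorem:
M = product of moduli = 77
For equation 1: M_1 = 11, 11 ≡ 4 (mod 7), inverse of 11 mod 7 is 2 (check: 4 × 2 = 8 ≡ 1 (mod 7))
For equation 2: M_2 = 7, 7 ≡ 7 (mod 11), inverse of 7 mod 11 is 8 (check: 7 × 8 = 56 ≡ 1 (mod 11))
Combine: k ≡ Σ r_i×M_i×(M_i⁻¹ mod m_i) = 5×11×2 + 6×7×8 = 110 + 336 = 446
446 mod 77 = 61
k ≡ 61 (mod 77)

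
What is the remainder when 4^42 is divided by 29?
Using Fermat: 4^{28} ≡ 1 (mod 29). 42 ≡ 14 (mod 28). So 4^{42} ≡ 4^{14} ≡ 1 (mod 29)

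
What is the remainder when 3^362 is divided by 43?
Using Fermat: 3^{42} ≡ 1 (mod 43). 362 ≡ 26 (mod 42). So 3^{362} ≡ 3^{26} ≡ 15 (mod 43)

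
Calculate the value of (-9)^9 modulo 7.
(-9) ≡ 5 (mod 7). 9 = 8 + 1 (binary 1001). Repeated squaring mod 7: 5^1 ≡ 5; 5^2 ≡ 5² = 25 ≡ 4; 5^4 ≡ 4² = 16 ≡ 2; 5^8 ≡ 2² = 4 ≡ 4. Multiply: (-9)^9 ≡ 5^8 × 5^1 ≡ 4 × 5 (mod 7): 4 × 5 = 20 ≡ 6. So (-9)^9 ≡ 6 (mod 7).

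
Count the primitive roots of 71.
24

The number of primitive roots modulo p is φ(p-1) = φ(70)
φ(70) = 24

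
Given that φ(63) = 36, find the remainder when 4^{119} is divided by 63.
By Euler: 4^{36} ≡ 1 (mod 63) since gcd(4, 63) = 1. 119 = 3×36 + 11. So 4^{119} ≡ 4^{11} ≡ 16 (mod 63)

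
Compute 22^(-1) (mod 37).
32

Using Extended Euclidean Algorithm:
gcd(22, 37) = 1
Bezout coefficients: 22 × -5 + 37 × 3 = 1
So 22 × -5 ≡ 1 (mod 37)
The inverse is -5 mod 37 = 32
Verification: 22 × 32 = 704 = 19 × 37 + 1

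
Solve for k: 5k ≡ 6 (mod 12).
6

Since gcd(5, 12) = 1 divides 6, a solution exists.
Multiply both sides by the inverse of 5 mod 12:
  5^(-1) mod 12 = 5
  x ≡ 5 × 6 ≡ 30 ≡ 6 (mod 12)
Verification: 5 × 6 = 30 = 2 × 12 + 6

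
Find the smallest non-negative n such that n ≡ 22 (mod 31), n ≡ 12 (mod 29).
766

Using the Chinese Remainder Theorem:
M = product of moduli = 899
For equation 1: M_1 = 29, 29 ≡ 29 (mod 31), inverse of 29 mod 31 is 15 (check: 29 × 15 = 435 ≡ 1 (mod 31))
For equation 2: M_2 = 31, 31 ≡ 2 (mod 29), inverse of 31 mod 29 is 15 (check: 2 × 15 = 30 ≡ 1 (mod 29))
Combine: n ≡ Σ r_i×M_i×(M_i⁻¹ mod m_i) = 22×29×15 + 12×31×15 = 9570 + 5580 = 15150
15150 mod 899 = 766
n ≡ 766 (mod 899)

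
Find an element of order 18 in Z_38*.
3 has order 18 mod 38 since 3^{18} ≡ 1 (mod 38) and no smaller power works.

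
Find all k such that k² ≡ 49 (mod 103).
The square roots of 49 mod 103 are 7 and 96. Verify: 7² = 49 ≡ 49 (mod 103)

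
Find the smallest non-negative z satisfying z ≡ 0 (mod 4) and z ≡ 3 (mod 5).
M = 4 × 5 = 20. M₁ = 5, y₁ ≡ 1 (mod 4). M₂ = 4, y₂ ≡ 4 (mod 5). z = 0×5×1 + 3×4×4 ≡ 8 (mod 20)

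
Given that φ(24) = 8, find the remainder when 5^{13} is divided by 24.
By Euler: 5^{8} ≡ 1 (mod 24) since gcd(5, 24) = 1. 13 = 1×8 + 5. So 5^{13} ≡ 5^{5} ≡ 5 (mod 24)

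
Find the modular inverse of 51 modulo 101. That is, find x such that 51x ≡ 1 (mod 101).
2

Using Extended Euclidean Algorithm:
gcd(51, 101) = 1
Bezout coefficients: 51 × 2 + 101 × -1 = 1
So 51 × 2 ≡ 1 (mod 101)
The inverse is 2 mod 101 = 2
Verification: 51 × 2 = 102 = 1 × 101 + 1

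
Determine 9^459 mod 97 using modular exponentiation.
Using Fermat: 9^{96} ≡ 1 (mod 97). 459 ≡ 75 (mod 96). So 9^{459} ≡ 9^{75} ≡ 50 (mod 97)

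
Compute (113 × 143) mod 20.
19

(113 × 143) = 16159
16159 mod 20 = 19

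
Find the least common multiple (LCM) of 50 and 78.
1950

First find GCD(50, 78) using the Euclidean algorithm:
50 = 0 × 78 + 50
78 = 1 × 50 + 28
50 = 1 × 28 + 22
28 = 1 × 22 + 6
22 = 3 × 6 + 4
6 = 1 × 4 + 2
4 = 2 × 2 + 0
GCD(50, 78) = 2

LCM formula: LCM(a, b) = (a × b) / GCD(a, b)
LCM(50, 78) = (50 × 78) / 2
LCM(50, 78) = 3900 / 2
LCM(50, 78) = 1950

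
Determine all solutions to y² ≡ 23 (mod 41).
The square roots of 23 mod 41 are 33 and 8. Verify: 33² = 1089 ≡ 23 (mod 41)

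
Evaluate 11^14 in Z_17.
Using repeated squaring. 14 = 8 + 4 + 2 (binary 1110). Repeated squaring mod 17: 11^1 ≡ 11; 11^2 ≡ 11² = 121 ≡ 2; 11^4 ≡ 2² = 4 ≡ 4; 11^8 ≡ 4² = 16 ≡ 16. Multiply: 11^14 = 11^8 × 11^4 × 11^2 ≡ 16 × 4 × 2 (mod 17): 16 × 4 = 64 ≡ 13; 13 × 2 = 26 ≡ 9. So 11^14 ≡ 9 (mod 17).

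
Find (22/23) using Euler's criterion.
(22/23) = 22^{11} mod 23 = -1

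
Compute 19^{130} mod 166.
81

Using successive squaring:
Binary expansion of 130: 10000010
Powers of 19 mod 166 (each is the square of the previous):
  19^1 ≡ 19 (mod 166)
  19^2 ≡ 19² = 361 ≡ 29 (mod 166)
  19^4 ≡ 29² = 841 ≡ 11 (mod 166)
  19^8 ≡ 11² = 121 ≡ 121 (mod 166)
  19^16 ≡ 121² = 14641 ≡ 33 (mod 166)
  19^32 ≡ 33² = 1089 ≡ 93 (mod 166)
  19^64 ≡ 93² = 8649 ≡ 17 (mod 166)
  19^128 ≡ 17² = 289 ≡ 123 (mod 166)
130 = 128 + 2, so 19^130 = 19^128 × 19^2 ≡ 123 × 29 (mod 166)
Multiplying step by step:
  123 × 29 = 3567 ≡ 81 (mod 166)
Result: 19^130 ≡ 81 (mod 166)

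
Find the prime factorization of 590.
2 × 5 × 59

Divide by primes starting from smallest:
590 ÷ 2 = 295
295 ÷ 5 = 59
59 ÷ 59 = 1

590 = 2 × 5 × 59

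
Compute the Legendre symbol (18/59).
(18/59) = 18^{29} mod 59 = -1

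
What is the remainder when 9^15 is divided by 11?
Using Fermat: 9^{10} ≡ 1 (mod 11). 15 ≡ 5 (mod 10). So 9^{15} ≡ 9^{5} ≡ 1 (mod 11)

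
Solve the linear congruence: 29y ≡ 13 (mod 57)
26

Since gcd(29, 57) = 1 divides 13, a solution exists.
Multiply both sides by the inverse of 29 mod 57:
  29^(-1) mod 57 = 2
  x ≡ 2 × 13 ≡ 26 ≡ 26 (mod 57)
Verification: 29 × 26 = 754 = 13 × 57 + 13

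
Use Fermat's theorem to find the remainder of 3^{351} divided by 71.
3

By Fermat's Little Theorem, a^(p-1) ≡ 1 (mod p) for prime p and gcd(a, p) = 1
Here p = 71, so 3^70 ≡ 1 (mod 71)
We can reduce the exponent: 351 mod 70 = 1
So 3^351 ≡ 3^1 (mod 71)
Computing: 3^1 mod 71 = 3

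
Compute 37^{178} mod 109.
60

Using successive squaring:
Binary expansion of 178: 10110010
Powers of 37 mod 109 (each is the square of the previous):
  37^1 ≡ 37 (mod 109)
  37^2 ≡ 37² = 1369 ≡ 61 (mod 109)
  37^4 ≡ 61² = 3721 ≡ 15 (mod 109)
  37^8 ≡ 15² = 225 ≡ 7 (mod 109)
  37^16 ≡ 7² = 49 ≡ 49 (mod 109)
  37^32 ≡ 49² = 2401 ≡ 3 (mod 109)
  37^64 ≡ 3² = 9 ≡ 9 (mod 109)
  37^128 ≡ 9² = 81 ≡ 81 (mod 109)
178 = 128 + 32 + 16 + 2, so 37^178 = 37^128 × 37^32 × 37^16 × 37^2 ≡ 81 × 3 × 49 × 61 (mod 109)
Multiplying step by step:
  81 × 3 = 243 ≡ 25 (mod 109)
  25 × 49 = 1225 ≡ 26 (mod 109)
  26 × 61 = 1586 ≡ 60 (mod 109)
Result: 37^178 ≡ 60 (mod 109)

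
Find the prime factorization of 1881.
3^2 × 11 × 19

Divide by primes starting from smallest:
1881 ÷ 3 = 627
627 ÷ 3 = 209
209 ÷ 11 = 19
19 ÷ 19 = 1

1881 = 3^2 × 11 × 19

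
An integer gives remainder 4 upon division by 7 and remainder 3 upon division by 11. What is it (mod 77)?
M = 7 × 11 = 77. M₁ = 11, y₁ ≡ 2 (mod 7). M₂ = 7, y₂ ≡ 8 (mod 11). x = 4×11×2 + 3×7×8 ≡ 25 (mod 77). The smallest positive such number is 25.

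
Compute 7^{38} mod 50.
49

Using successive squaring:
Binary expansion of 38: 100110
Powers of 7 mod 50 (each is the square of the previous):
  7^1 ≡ 7 (mod 50)
  7^2 ≡ 7² = 49 ≡ 49 (mod 50)
  7^4 ≡ 49² = 2401 ≡ 1 (mod 50)
  7^8 ≡ 1² = 1 ≡ 1 (mod 50)
  7^16 ≡ 1² = 1 ≡ 1 (mod 50)
  7^32 ≡ 1² = 1 ≡ 1 (mod 50)
38 = 32 + 4 + 2, so 7^38 = 7^32 × 7^4 × 7^2 ≡ 1 × 1 × 49 (mod 50)
Multiplying step by step:
  1 × 1 = 1 ≡ 1 (mod 50)
  1 × 49 = 49 ≡ 49 (mod 50)
Result: 7^38 ≡ 49 (mod 50)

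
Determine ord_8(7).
Powers of 7 mod 8: 7^1≡7, 7^2≡1. Order = 2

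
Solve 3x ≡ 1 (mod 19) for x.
3^(-1) ≡ 13 (mod 19). Verification: 3 × 13 = 39 ≡ 1 (mod 19)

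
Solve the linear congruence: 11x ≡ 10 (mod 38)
32

Since gcd(11, 38) = 1 divides 10, a solution exists.
Multiply both sides by the inverse of 11 mod 38:
  11^(-1) mod 38 = 7
  x ≡ 7 × 10 ≡ 70 ≡ 32 (mod 38)
Verification: 11 × 32 = 352 = 9 × 38 + 10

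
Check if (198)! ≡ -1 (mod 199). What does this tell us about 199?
(198)! mod 199 = 198. Since this equals -1 (mod 199), Wilson confirms 199 is prime.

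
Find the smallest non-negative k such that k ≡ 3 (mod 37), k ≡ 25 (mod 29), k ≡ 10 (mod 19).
4665

Using the Chinese Remainder Theorem:
M = product of moduli = 20387
For equation 1: M_1 = 551, 551 ≡ 33 (mod 37), inverse of 551 mod 37 is 9 (check: 33 × 9 = 297 ≡ 1 (mod 37))
For equation 2: M_2 = 703, 703 ≡ 7 (mod 29), inverse of 703 mod 29 is 25 (check: 7 × 25 = 175 ≡ 1 (mod 29))
For equation 3: M_3 = 1073, 1073 ≡ 9 (mod 19), inverse of 1073 mod 19 is 17 (check: 9 × 17 = 153 ≡ 1 (mod 19))
Combine: k ≡ Σ r_i×M_i×(M_i⁻¹ mod m_i) = 3×551×9 + 25×703×25 + 10×1073×17 = 14877 + 439375 + 182410 = 636662
636662 mod 20387 = 4665
k ≡ 4665 (mod 20387)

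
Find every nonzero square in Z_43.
QRs mod 43: {1, 4, 6, 9, 10, 11, 13, 14, 15, 16, 17, 21, 23, 24, 25, 31, 35, 36, 38, 40, 41}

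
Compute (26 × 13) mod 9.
5

(26 × 13) = 338
338 mod 9 = 5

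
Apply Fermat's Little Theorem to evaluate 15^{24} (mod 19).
11

By Fermat's Little Theorem, a^(p-1) ≡ 1 (mod p) for prime p and gcd(a, p) = 1
Here p = 19, so 15^18 ≡ 1 (mod 19)
We can reduce the exponent: 24 mod 18 = 6
So 15^24 ≡ 15^6 (mod 19)
Computing: 15^6 mod 19 = 11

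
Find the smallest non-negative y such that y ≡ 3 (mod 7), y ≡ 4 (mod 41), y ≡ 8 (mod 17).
2915

Using the Chinese Remainder Theorem:
M = product of moduli = 4879
For equation 1: M_1 = 697, 697 ≡ 4 (mod 7), inverse of 697 mod 7 is 2 (check: 4 × 2 = 8 ≡ 1 (mod 7))
For equation 2: M_2 = 119, 119 ≡ 37 (mod 41), inverse of 119 mod 41 is 10 (check: 37 × 10 = 370 ≡ 1 (mod 41))
For equation 3: M_3 = 287, 287 ≡ 15 (mod 17), inverse of 287 mod 17 is 8 (check: 15 × 8 = 120 ≡ 1 (mod 17))
Combine: y ≡ Σ r_i×M_i×(M_i⁻¹ mod m_i) = 3×697×2 + 4×119×10 + 8×287×8 = 4182 + 4760 + 18368 = 27310
27310 mod 4879 = 2915
y ≡ 2915 (mod 4879)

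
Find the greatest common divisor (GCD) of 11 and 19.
1

Using the Euclidean algorithm:
11 = 0 × 19 + 11
19 = 1 × 11 + 8
11 = 1 × 8 + 3
8 = 2 × 3 + 2
3 = 1 × 2 + 1
2 = 2 × 1 + 0

GCD(11, 19) = 1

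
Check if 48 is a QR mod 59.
By Euler's criterion: 48^{29} ≡ 1 (mod 59). Since this equals 1, 48 is a QR.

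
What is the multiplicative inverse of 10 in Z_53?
16

Using Extended Euclidean Algorithm:
gcd(10, 53) = 1
Bezout coefficients: 10 × 16 + 53 × -3 = 1
So 10 × 16 ≡ 1 (mod 53)
The inverse is 16 mod 53 = 16
Verification: 10 × 16 = 160 = 3 × 53 + 1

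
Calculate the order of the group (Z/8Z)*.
4

Prime factorization: 8 = 2^3
Using the formula φ(n) = n × Π(1 - 1/p) for each prime factor p:
φ(8) = 8 × (1 - 1/2)
φ(8) = 4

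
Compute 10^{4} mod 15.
10

Using successive squaring:
Binary expansion of 4: 100
Powers of 10 mod 15 (each is the square of the previous):
  10^1 ≡ 10 (mod 15)
  10^2 ≡ 10² = 100 ≡ 10 (mod 15)
  10^4 ≡ 10² = 100 ≡ 10 (mod 15)
4 is a power of 2, so 10^4 is the last square: ≡ 10 (mod 15)
Result: 10^4 ≡ 10 (mod 15)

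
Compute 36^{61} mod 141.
51

Using successive squaring:
Binary expansion of 61: 111101
Powers of 36 mod 141 (each is the square of the previous):
  36^1 ≡ 36 (mod 141)
  36^2 ≡ 36² = 1296 ≡ 27 (mod 141)
  36^4 ≡ 27² = 729 ≡ 24 (mod 141)
  36^8 ≡ 24² = 576 ≡ 12 (mod 141)
  36^16 ≡ 12² = 144 ≡ 3 (mod 141)
  36^32 ≡ 3² = 9 ≡ 9 (mod 141)
61 = 32 + 16 + 8 + 4 + 1, so 36^61 = 36^32 × 36^16 × 36^8 × 36^4 × 36^1 ≡ 9 × 3 × 12 × 24 × 36 (mod 141)
Multiplying step by step:
  9 × 3 = 27 ≡ 27 (mod 141)
  27 × 12 = 324 ≡ 42 (mod 141)
  42 × 24 = 1008 ≡ 21 (mod 141)
  21 × 36 = 756 ≡ 51 (mod 141)
Result: 36^61 ≡ 51 (mod 141)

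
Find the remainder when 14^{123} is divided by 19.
By Fermat: 14^{18} ≡ 1 (mod 19). 123 = 6×18 + 15. So 14^{123} ≡ 14^{15} ≡ 12 (mod 19)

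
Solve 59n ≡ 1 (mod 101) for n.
12

Using Extended Euclidean Algorithm:
gcd(59, 101) = 1
Bezout coefficients: 59 × 12 + 101 × -7 = 1
So 59 × 12 ≡ 1 (mod 101)
The inverse is 12 mod 101 = 12
Verification: 59 × 12 = 708 = 7 × 101 + 1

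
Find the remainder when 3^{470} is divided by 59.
By Fermat: 3^{58} ≡ 1 (mod 59). 470 = 8×58 + 6. So 3^{470} ≡ 3^{6} ≡ 21 (mod 59)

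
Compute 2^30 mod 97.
Using repeated squaring. 30 = 16 + 8 + 4 + 2 (binary 11110). Repeated squaring mod 97: 2^1 ≡ 2; 2^2 ≡ 2² = 4 ≡ 4; 2^4 ≡ 4² = 16 ≡ 16; 2^8 ≡ 16² = 256 ≡ 62; 2^16 ≡ 62² = 3844 ≡ 61. Multiply: 2^30 = 2^16 × 2^8 × 2^4 × 2^2 ≡ 61 × 62 × 16 × 4 (mod 97): 61 × 62 = 3782 ≡ 96; 96 × 16 = 1536 ≡ 81; 81 × 4 = 324 ≡ 33. So 2^30 ≡ 33 (mod 97).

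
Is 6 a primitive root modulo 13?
p - 1 = 12 has prime divisors 2, 3. Check 6^(12/q) mod 13 for each: 6^(12/2) = 6^6 ≡ 12, 6^(12/3) = 6^4 ≡ 9 (mod 13). None of these is 1, so 6 has order 12 = φ(13), so it is a primitive root mod 13.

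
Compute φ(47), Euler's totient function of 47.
46

Prime factorization: 47 = 47
Using the formula φ(n) = n × Π(1 - 1/p) for each prime factor p:
φ(47) = 47 × (1 - 1/47)
φ(47) = 46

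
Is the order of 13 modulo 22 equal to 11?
No, the actual order is 10, not 11.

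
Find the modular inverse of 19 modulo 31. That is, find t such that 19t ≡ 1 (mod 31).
18

Using Extended Euclidean Algorithm:
gcd(19, 31) = 1
Bezout coefficients: 19 × -13 + 31 × 8 = 1
So 19 × -13 ≡ 1 (mod 31)
The inverse is -13 mod 31 = 18
Verification: 19 × 18 = 342 = 11 × 31 + 1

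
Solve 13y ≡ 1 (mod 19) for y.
13^(-1) ≡ 3 (mod 19). Verification: 13 × 3 = 39 ≡ 1 (mod 19)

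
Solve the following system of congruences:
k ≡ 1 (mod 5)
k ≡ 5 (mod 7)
26

Using the Chinese Remainder Theorem:
M = product of moduli = 35
For equation 1: M_1 = 7, 7 ≡ 2 (mod 5), inverse of 7 mod 5 is 3 (check: 2 × 3 = 6 ≡ 1 (mod 5))
For equation 2: M_2 = 5, 5 ≡ 5 (mod 7), inverse of 5 mod 7 is 3 (check: 5 × 3 = 15 ≡ 1 (mod 7))
Combine: k ≡ Σ r_i×M_i×(M_i⁻¹ mod m_i) = 1×7×3 + 5×5×3 = 21 + 75 = 96
96 mod 35 = 26
k ≡ 26 (mod 35)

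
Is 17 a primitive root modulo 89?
p - 1 = 88 has prime divisors 2, 11. Check 17^(88/q) mod 89 for each: 17^(88/2) = 17^44 ≡ 1, 17^(88/11) = 17^8 ≡ 8 (mod 89). Since 17^44 ≡ 1 (mod 89), the order of 17 divides 44 (in fact the order is 44) ≠ 88, so it is not a primitive root.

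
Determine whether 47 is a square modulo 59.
By Euler's criterion: 47^{29} ≡ 58 (mod 59). Since this equals -1 (≡ 58), 47 is not a QR.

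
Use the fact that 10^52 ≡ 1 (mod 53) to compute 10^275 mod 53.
By Fermat: 10^{52} ≡ 1 (mod 53). 275 ≡ 15 (mod 52). So 10^{275} ≡ 10^{15} ≡ 47 (mod 53)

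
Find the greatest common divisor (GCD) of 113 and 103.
1

Using the Euclidean algorithm:
113 = 1 × 103 + 10
103 = 10 × 10 + 3
10 = 3 × 3 + 1
3 = 3 × 1 + 0

GCD(113, 103) = 1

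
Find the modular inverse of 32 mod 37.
32^(-1) ≡ 22 (mod 37). Verification: 32 × 22 = 704 ≡ 1 (mod 37)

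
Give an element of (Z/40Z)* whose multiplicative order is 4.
3 has order 4 mod 40 since 3^{4} ≡ 1 (mod 40) and no smaller power works.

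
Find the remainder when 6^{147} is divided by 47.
By Fermat: 6^{46} ≡ 1 (mod 47). 147 = 3×46 + 9. So 6^{147} ≡ 6^{9} ≡ 3 (mod 47)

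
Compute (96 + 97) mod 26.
11

(96 + 97) = 193
193 mod 26 = 11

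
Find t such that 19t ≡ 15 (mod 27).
15

Since gcd(19, 27) = 1 divides 15, a solution exists.
Multiply both sides by the inverse of 19 mod 27:
  19^(-1) mod 27 = 10
  x ≡ 10 × 15 ≡ 150 ≡ 15 (mod 27)
Verification: 19 × 15 = 285 = 10 × 27 + 15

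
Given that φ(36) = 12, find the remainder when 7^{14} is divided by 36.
By Euler: 7^{12} ≡ 1 (mod 36) since gcd(7, 36) = 1. 14 = 1×12 + 2. So 7^{14} ≡ 7^{2} ≡ 13 (mod 36)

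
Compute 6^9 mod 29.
9 = 8 + 1 (binary 1001). Repeated squaring mod 29: 6^1 ≡ 6; 6^2 ≡ 6² = 36 ≡ 7; 6^4 ≡ 7² = 49 ≡ 20; 6^8 ≡ 20² = 400 ≡ 23. Multiply: 6^9 = 6^8 × 6^1 ≡ 23 × 6 (mod 29): 23 × 6 = 138 ≡ 22. So 6^9 ≡ 22 (mod 29).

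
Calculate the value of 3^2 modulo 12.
2 = 2 (binary 10). Repeated squaring mod 12: 3^1 ≡ 3; 3^2 ≡ 3² = 9 ≡ 9. So 3^2 ≡ 9 (mod 12).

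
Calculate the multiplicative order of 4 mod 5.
Powers of 4 mod 5: 4^1≡4, 4^2≡1. Order = 2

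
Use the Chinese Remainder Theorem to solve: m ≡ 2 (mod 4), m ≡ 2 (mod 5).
M = 4 × 5 = 20. M₁ = 5, y₁ ≡ 1 (mod 4). M₂ = 4, y₂ ≡ 4 (mod 5). m = 2×5×1 + 2×4×4 ≡ 2 (mod 20)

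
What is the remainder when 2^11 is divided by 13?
Using repeated squaring. 11 = 8 + 2 + 1 (binary 1011). Repeated squaring mod 13: 2^1 ≡ 2; 2^2 ≡ 2² = 4 ≡ 4; 2^4 ≡ 4² = 16 ≡ 3; 2^8 ≡ 3² = 9 ≡ 9. Multiply: 2^11 = 2^8 × 2^2 × 2^1 ≡ 9 × 4 × 2 (mod 13): 9 × 4 = 36 ≡ 10; 10 × 2 = 20 ≡ 7. So 2^11 ≡ 7 (mod 13).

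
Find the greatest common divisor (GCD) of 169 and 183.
1

Using the Euclidean algorithm:
169 = 0 × 183 + 169
183 = 1 × 169 + 14
169 = 12 × 14 + 1
14 = 14 × 1 + 0

GCD(169, 183) = 1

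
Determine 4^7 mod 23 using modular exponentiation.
7 = 4 + 2 + 1 (binary 111). Repeated squaring mod 23: 4^1 ≡ 4; 4^2 ≡ 4² = 16 ≡ 16; 4^4 ≡ 16² = 256 ≡ 3. Multiply: 4^7 = 4^4 × 4^2 × 4^1 ≡ 3 × 16 × 4 (mod 23): 3 × 16 = 48 ≡ 2; 2 × 4 = 8 ≡ 8. So 4^7 ≡ 8 (mod 23).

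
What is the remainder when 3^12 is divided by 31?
Using repeated squaring. 12 = 8 + 4 (binary 1100). Repeated squaring mod 31: 3^1 ≡ 3; 3^2 ≡ 3² = 9 ≡ 9; 3^4 ≡ 9² = 81 ≡ 19; 3^8 ≡ 19² = 361 ≡ 20. Multiply: 3^12 = 3^8 × 3^4 ≡ 20 × 19 (mod 31): 20 × 19 = 380 ≡ 8. So 3^12 ≡ 8 (mod 31).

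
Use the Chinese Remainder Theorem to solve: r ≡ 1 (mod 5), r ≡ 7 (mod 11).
M = 5 × 11 = 55. M₁ = 11, y₁ ≡ 1 (mod 5). M₂ = 5, y₂ ≡ 9 (mod 11). r = 1×11×1 + 7×5×9 ≡ 51 (mod 55)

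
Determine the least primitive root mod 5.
p - 1 = 4 has prime divisors 2. h is a primitive root mod 5 iff h^(4/q) ≢ 1 (mod 5) for each such q.
h = 2: 2^2 ≡ 4 (mod 5); none is 1, so 2 has order 4 and is a primitive root.
The smallest primitive root mod 5 is g = 2.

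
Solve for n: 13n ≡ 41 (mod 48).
29

Since gcd(13, 48) = 1 divides 41, a solution exists.
Multiply both sides by the inverse of 13 mod 48:
  13^(-1) mod 48 = 37
  x ≡ 37 × 41 ≡ 1517 ≡ 29 (mod 48)
Verification: 13 × 29 = 377 = 7 × 48 + 41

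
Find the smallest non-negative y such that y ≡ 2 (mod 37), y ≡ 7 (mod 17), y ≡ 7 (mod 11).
2999

Using the Chinese Remainder Theorem:
M = product of moduli = 6919
For equation 1: M_1 = 187, 187 ≡ 2 (mod 37), inverse of 187 mod 37 is 19 (check: 2 × 19 = 38 ≡ 1 (mod 37))
For equation 2: M_2 = 407, 407 ≡ 16 (mod 17), inverse of 407 mod 17 is 16 (check: 16 × 16 = 256 ≡ 1 (mod 17))
For equation 3: M_3 = 629, 629 ≡ 2 (mod 11), inverse of 629 mod 11 is 6 (check: 2 × 6 = 12 ≡ 1 (mod 11))
Combine: y ≡ Σ r_i×M_i×(M_i⁻¹ mod m_i) = 2×187×19 + 7×407×16 + 7×629×6 = 7106 + 45584 + 26418 = 79108
79108 mod 6919 = 2999
y ≡ 2999 (mod 6919)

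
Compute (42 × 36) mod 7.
0

(42 × 36) = 1512
1512 mod 7 = 0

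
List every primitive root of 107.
Primitive roots mod 107: {2, 5, 6, 7, 8, 15, 17, 18, 20, 21, 22, 24, 26, 28, 31, 32, 38, 43, 45, 46, 50, 51, 54, 55, 58, 59, 60, 63, 65, 66, 67, 68, 70, 71, 72, 73, 74, 77, 78, 80, 82, 84, 88, 91, 93, 94, 95, 96, 97, 98, 103, 104}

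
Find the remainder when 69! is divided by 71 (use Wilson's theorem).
(70)! = (69)! × (70) ≡ -1 (mod 71). So (69)! ≡ -1 × (70)^(-1) ≡ (-1)×(-1) = 1 (mod 71)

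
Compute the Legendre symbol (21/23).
(21/23) = 21^{11} mod 23 = -1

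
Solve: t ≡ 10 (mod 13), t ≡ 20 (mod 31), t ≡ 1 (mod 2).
M = 13 × 31 × 2 = 806. M₁ = 62, y₁ ≡ 4 (mod 13). M₂ = 26, y₂ ≡ 6 (mod 31). M₃ = 403, y₃ ≡ 1 (mod 2). t = 10×62×4 + 20×26×6 + 1×403×1 ≡ 361 (mod 806)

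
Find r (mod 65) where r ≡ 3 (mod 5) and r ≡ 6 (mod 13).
M = 5 × 13 = 65. M₁ = 13, y₁ ≡ 2 (mod 5). M₂ = 5, y₂ ≡ 8 (mod 13). r = 3×13×2 + 6×5×8 ≡ 58 (mod 65)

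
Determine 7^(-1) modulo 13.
7^(-1) ≡ 2 (mod 13). Verification: 7 × 2 = 14 ≡ 1 (mod 13)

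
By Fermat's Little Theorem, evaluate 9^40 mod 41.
By Fermat's Little Theorem, 9^{40} ≡ 1 (mod 41) since 41 is prime and gcd(9, 41) = 1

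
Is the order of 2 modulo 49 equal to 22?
No, the actual order is 21, not 22.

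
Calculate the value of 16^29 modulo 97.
Using repeated squaring. 29 = 16 + 8 + 4 + 1 (binary 11101). Repeated squaring mod 97: 16^1 ≡ 16; 16^2 ≡ 16² = 256 ≡ 62; 16^4 ≡ 62² = 3844 ≡ 61; 16^8 ≡ 61² = 3721 ≡ 35; 16^16 ≡ 35² = 1225 ≡ 61. Multiply: 16^29 = 16^16 × 16^8 × 16^4 × 16^1 ≡ 61 × 35 × 61 × 16 (mod 97): 61 × 35 = 2135 ≡ 1; 1 × 61 = 61 ≡ 61; 61 × 16 = 976 ≡ 6. So 16^29 ≡ 6 (mod 97).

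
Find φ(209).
180

Prime factorization: 209 = 11 × 19
Using the formula φ(n) = n × Π(1 - 1/p) for each prime factor p:
φ(209) = 209 × (1 - 1/11) × (1 - 1/19)
φ(209) = 180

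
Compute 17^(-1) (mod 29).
17^(-1) ≡ 12 (mod 29). Verification: 17 × 12 = 204 ≡ 1 (mod 29)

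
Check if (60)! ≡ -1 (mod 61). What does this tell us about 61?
(60)! mod 61 = 60. Since this equals -1 (mod 61), Wilson confirms 61 is prime.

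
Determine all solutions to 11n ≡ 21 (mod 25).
11

Since gcd(11, 25) = 1 divides 21, a solution exists.
Multiply both sides by the inverse of 11 mod 25:
  11^(-1) mod 25 = 16
  x ≡ 16 × 21 ≡ 336 ≡ 11 (mod 25)
Verification: 11 × 11 = 121 = 4 × 25 + 21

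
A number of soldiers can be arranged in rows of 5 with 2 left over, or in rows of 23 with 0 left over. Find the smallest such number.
M = 5 × 23 = 115. M₁ = 23, y₁ ≡ 2 (mod 5). M₂ = 5, y₂ ≡ 14 (mod 23). m = 2×23×2 + 0×5×14 ≡ 92 (mod 115). The smallest positive such number is 92.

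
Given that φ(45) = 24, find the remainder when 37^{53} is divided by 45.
By Euler: 37^{24} ≡ 1 (mod 45) since gcd(37, 45) = 1. 53 = 2×24 + 5. So 37^{53} ≡ 37^{5} ≡ 37 (mod 45)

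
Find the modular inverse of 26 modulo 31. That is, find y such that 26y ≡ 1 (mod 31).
6

Using Extended Euclidean Algorithm:
gcd(26, 31) = 1
Bezout coefficients: 26 × 6 + 31 × -5 = 1
So 26 × 6 ≡ 1 (mod 31)
The inverse is 6 mod 31 = 6
Verification: 26 × 6 = 156 = 5 × 31 + 1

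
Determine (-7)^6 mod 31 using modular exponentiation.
(-7) ≡ 24 (mod 31). 6 = 4 + 2 (binary 110). Repeated squaring mod 31: 24^1 ≡ 24; 24^2 ≡ 24² = 576 ≡ 18; 24^4 ≡ 18² = 324 ≡ 14. Multiply: (-7)^6 ≡ 24^4 × 24^2 ≡ 14 × 18 (mod 31): 14 × 18 = 252 ≡ 4. So (-7)^6 ≡ 4 (mod 31).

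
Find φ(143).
120

Prime factorization: 143 = 11 × 13
Using the formula φ(n) = n × Π(1 - 1/p) for each prime factor p:
φ(143) = 143 × (1 - 1/11) × (1 - 1/13)
φ(143) = 120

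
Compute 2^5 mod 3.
5 = 4 + 1 (binary 101). Repeated squaring mod 3: 2^1 ≡ 2; 2^2 ≡ 2² = 4 ≡ 1; 2^4 ≡ 1² = 1 ≡ 1. Multiply: 2^5 = 2^4 × 2^1 ≡ 1 × 2 (mod 3): 1 × 2 = 2 ≡ 2. So 2^5 ≡ 2 (mod 3).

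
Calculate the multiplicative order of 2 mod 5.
Powers of 2 mod 5: 2^1≡2, 2^2≡4, 2^3≡3, 2^4≡1. Order = 4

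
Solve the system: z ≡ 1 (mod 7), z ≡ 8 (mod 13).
M = 7 × 13 = 91. M₁ = 13, y₁ ≡ 6 (mod 7). M₂ = 7, y₂ ≡ 2 (mod 13). z = 1×13×6 + 8×7×2 ≡ 8 (mod 91)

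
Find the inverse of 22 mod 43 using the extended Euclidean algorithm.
Extended GCD: 22(2) + 43(-1) = 1. So 22^(-1) ≡ 2 ≡ 2 (mod 43). Verify: 22 × 2 = 44 ≡ 1 (mod 43)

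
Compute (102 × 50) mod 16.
12

(102 × 50) = 5100
5100 mod 16 = 12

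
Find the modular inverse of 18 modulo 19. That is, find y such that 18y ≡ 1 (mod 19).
18

Using Extended Euclidean Algorithm:
gcd(18, 19) = 1
Bezout coefficients: 18 × -1 + 19 × 1 = 1
So 18 × -1 ≡ 1 (mod 19)
The inverse is -1 mod 19 = 18
Verification: 18 × 18 = 324 = 17 × 19 + 1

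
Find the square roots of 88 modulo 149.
The square roots of 88 mod 149 are 104 and 45. Verify: 104² = 10816 ≡ 88 (mod 149)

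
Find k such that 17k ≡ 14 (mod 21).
7

Since gcd(17, 21) = 1 divides 14, a solution exists.
Multiply both sides by the inverse of 17 mod 21:
  17^(-1) mod 21 = 5
  x ≡ 5 × 14 ≡ 70 ≡ 7 (mod 21)
Verification: 17 × 7 = 119 = 5 × 21 + 14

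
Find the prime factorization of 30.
2 × 3 × 5

Divide by primes starting from smallest:
30 ÷ 2 = 15
15 ÷ 3 = 5
5 ÷ 5 = 1

30 = 2 × 3 × 5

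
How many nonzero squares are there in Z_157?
For prime 157, there are (p-1)/2 = (157-1)/2 = 78 quadratic residues (excluding 0).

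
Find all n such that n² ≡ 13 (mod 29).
The square roots of 13 mod 29 are 10 and 19. Verify: 10² = 100 ≡ 13 (mod 29)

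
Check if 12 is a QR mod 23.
By Euler's criterion: 12^{11} ≡ 1 (mod 23). Since this equals 1, 12 is a QR.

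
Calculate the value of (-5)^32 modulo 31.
Using Fermat: (-5)^{30} ≡ 1 (mod 31). 32 ≡ 2 (mod 30). So (-5)^{32} ≡ (-5)^{2} ≡ 25 (mod 31)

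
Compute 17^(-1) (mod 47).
36

Using Extended Euclidean Algorithm:
gcd(17, 47) = 1
Bezout coefficients: 17 × -11 + 47 × 4 = 1
So 17 × -11 ≡ 1 (mod 47)
The inverse is -11 mod 47 = 36
Verification: 17 × 36 = 612 = 13 × 47 + 1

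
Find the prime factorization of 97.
97

Divide by primes starting from smallest:
97 ÷ 97 = 1

97 = 97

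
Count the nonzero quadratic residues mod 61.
For prime 61, there are (p-1)/2 = (61-1)/2 = 30 quadratic residues (excluding 0).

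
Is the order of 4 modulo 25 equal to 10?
Yes, ord_25(4) = 10.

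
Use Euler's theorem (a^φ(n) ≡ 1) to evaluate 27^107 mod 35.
By Euler: 27^{24} ≡ 1 (mod 35) since gcd(27, 35) = 1. 107 = 4×24 + 11. So 27^{107} ≡ 27^{11} ≡ 13 (mod 35)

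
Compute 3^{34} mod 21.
18

Using successive squaring:
Binary expansion of 34: 100010
Powers of 3 mod 21 (each is the square of the previous):
  3^1 ≡ 3 (mod 21)
  3^2 ≡ 3² = 9 ≡ 9 (mod 21)
  3^4 ≡ 9² = 81 ≡ 18 (mod 21)
  3^8 ≡ 18² = 324 ≡ 9 (mod 21)
  3^16 ≡ 9² = 81 ≡ 18 (mod 21)
  3^32 ≡ 18² = 324 ≡ 9 (mod 21)
34 = 32 + 2, so 3^34 = 3^32 × 3^2 ≡ 9 × 9 (mod 21)
Multiplying step by step:
  9 × 9 = 81 ≡ 18 (mod 21)
Result: 3^34 ≡ 18 (mod 21)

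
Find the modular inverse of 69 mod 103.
69^(-1) ≡ 3 (mod 103). Verification: 69 × 3 = 207 ≡ 1 (mod 103)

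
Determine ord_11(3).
Powers of 3 mod 11: 3^1≡3, 3^2≡9, 3^3≡5, 3^4≡4, 3^5≡1. Order = 5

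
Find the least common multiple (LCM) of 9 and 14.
126

First find GCD(9, 14) using the Euclidean algorithm:
9 = 0 × 14 + 9
14 = 1 × 9 + 5
9 = 1 × 5 + 4
5 = 1 × 4 + 1
4 = 4 × 1 + 0
GCD(9, 14) = 1

LCM formula: LCM(a, b) = (a × b) / GCD(a, b)
LCM(9, 14) = (9 × 14) / 1
LCM(9, 14) = 126 / 1
LCM(9, 14) = 126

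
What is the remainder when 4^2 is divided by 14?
2 = 2 (binary 10). Repeated squaring mod 14: 4^1 ≡ 4; 4^2 ≡ 4² = 16 ≡ 2. So 4^2 ≡ 2 (mod 14).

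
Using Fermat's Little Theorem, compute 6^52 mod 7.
By Fermat: 6^{6} ≡ 1 (mod 7). 52 = 8×6 + 4. So 6^{52} ≡ 6^{4} ≡ 1 (mod 7)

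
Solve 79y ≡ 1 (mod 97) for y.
70

Using Extended Euclidean Algorithm:
gcd(79, 97) = 1
Bezout coefficients: 79 × -27 + 97 × 22 = 1
So 79 × -27 ≡ 1 (mod 97)
The inverse is -27 mod 97 = 70
Verification: 79 × 70 = 5530 = 57 × 97 + 1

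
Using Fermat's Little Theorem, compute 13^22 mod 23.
By Fermat's Little Theorem, 13^{22} ≡ 1 (mod 23) since 23 is prime and gcd(13, 23) = 1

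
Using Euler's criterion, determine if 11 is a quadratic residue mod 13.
By Euler's criterion: 11^{6} ≡ 12 (mod 13). Since this equals -1 (≡ 12), 11 is not a QR.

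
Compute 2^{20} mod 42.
4

Using successive squaring:
Binary expansion of 20: 10100
Powers of 2 mod 42 (each is the square of the previous):
  2^1 ≡ 2 (mod 42)
  2^2 ≡ 2² = 4 ≡ 4 (mod 42)
  2^4 ≡ 4² = 16 ≡ 16 (mod 42)
  2^8 ≡ 16² = 256 ≡ 4 (mod 42)
  2^16 ≡ 4² = 16 ≡ 16 (mod 42)
20 = 16 + 4, so 2^20 = 2^16 × 2^4 ≡ 16 × 16 (mod 42)
Multiplying step by step:
  16 × 16 = 256 ≡ 4 (mod 42)
Result: 2^20 ≡ 4 (mod 42)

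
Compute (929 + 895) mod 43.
18

(929 + 895) = 1824
1824 mod 43 = 18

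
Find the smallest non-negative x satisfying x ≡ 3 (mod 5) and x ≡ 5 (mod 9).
M = 5 × 9 = 45. M₁ = 9, y₁ ≡ 4 (mod 5). M₂ = 5, y₂ ≡ 2 (mod 9). x = 3×9×4 + 5×5×2 ≡ 23 (mod 45)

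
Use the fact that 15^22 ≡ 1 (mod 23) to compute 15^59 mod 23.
By Fermat: 15^{22} ≡ 1 (mod 23). 59 = 2×22 + 15. So 15^{59} ≡ 15^{15} ≡ 21 (mod 23)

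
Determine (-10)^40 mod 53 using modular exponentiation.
Using repeated squaring. (-10) ≡ 43 (mod 53). 40 = 32 + 8 (binary 101000). Repeated squaring mod 53: 43^1 ≡ 43; 43^2 ≡ 43² = 1849 ≡ 47; 43^4 ≡ 47² = 2209 ≡ 36; 43^8 ≡ 36² = 1296 ≡ 24; 43^16 ≡ 24² = 576 ≡ 46; 43^32 ≡ 46² = 2116 ≡ 49. Multiply: (-10)^40 ≡ 43^32 × 43^8 ≡ 49 × 24 (mod 53): 49 × 24 = 1176 ≡ 10. So (-10)^40 ≡ 10 (mod 53).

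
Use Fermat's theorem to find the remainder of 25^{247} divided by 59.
5

By Fermat's Little Theorem, a^(p-1) ≡ 1 (mod p) for prime p and gcd(a, p) = 1
Here p = 59, so 25^58 ≡ 1 (mod 59)
We can reduce the exponent: 247 mod 58 = 15
So 25^247 ≡ 25^15 (mod 59)
Computing: 25^15 mod 59 = 5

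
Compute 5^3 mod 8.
3 = 2 + 1 (binary 11). Repeated squaring mod 8: 5^1 ≡ 5; 5^2 ≡ 5² = 25 ≡ 1. Multiply: 5^3 = 5^2 × 5^1 ≡ 1 × 5 (mod 8): 1 × 5 = 5 ≡ 5. So 5^3 ≡ 5 (mod 8).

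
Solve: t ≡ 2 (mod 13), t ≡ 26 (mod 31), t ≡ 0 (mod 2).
M = 13 × 31 × 2 = 806. M₁ = 62, y₁ ≡ 4 (mod 13). M₂ = 26, y₂ ≡ 6 (mod 31). M₃ = 403, y₃ ≡ 1 (mod 2). t = 2×62×4 + 26×26×6 + 0×403×1 ≡ 522 (mod 806)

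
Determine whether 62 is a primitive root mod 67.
p - 1 = 66 has prime divisors 2, 3, 11. Check 62^(66/q) mod 67 for each: 62^(66/2) = 62^33 ≡ 1, 62^(66/3) = 62^22 ≡ 1, 62^(66/11) = 62^6 ≡ 14 (mod 67). Since 62^33 ≡ 1 (mod 67), the order of 62 divides 33 (in fact the order is 11) ≠ 66, so it is not a primitive root.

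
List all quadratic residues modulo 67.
QRs mod 67: {1, 4, 6, 9, 10, 14, 15, 16, 17, 19, 21, 22, 23, 24, 25, 26, 29, 33, 35, 36, 37, 39, 40, 47, 49, 54, 55, 56, 59, 60, 62, 64, 65}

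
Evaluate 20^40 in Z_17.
Using Fermat: 20^{16} ≡ 1 (mod 17). 40 ≡ 8 (mod 16). So 20^{40} ≡ 20^{8} ≡ 16 (mod 17)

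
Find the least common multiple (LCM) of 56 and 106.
2968

First find GCD(56, 106) using the Euclidean algorithm:
56 = 0 × 106 + 56
106 = 1 × 56 + 50
56 = 1 × 50 + 6
50 = 8 × 6 + 2
6 = 3 × 2 + 0
GCD(56, 106) = 2

LCM formula: LCM(a, b) = (a × b) / GCD(a, b)
LCM(56, 106) = (56 × 106) / 2
LCM(56, 106) = 5936 / 2
LCM(56, 106) = 2968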